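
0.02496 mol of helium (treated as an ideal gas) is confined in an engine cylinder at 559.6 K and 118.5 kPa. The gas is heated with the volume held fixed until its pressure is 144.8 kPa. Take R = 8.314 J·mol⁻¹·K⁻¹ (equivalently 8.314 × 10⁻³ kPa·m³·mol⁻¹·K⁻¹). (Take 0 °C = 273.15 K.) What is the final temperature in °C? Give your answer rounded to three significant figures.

T₂ ≈ 411 °C

From PV = nRT: V₁ = nRT₁/P₁ = 0.0009800 m³.
V constant ⇒ P ∝ T: V₂ = V₁; T₂ = T₁·(P₂/P₁) = 683.8 K.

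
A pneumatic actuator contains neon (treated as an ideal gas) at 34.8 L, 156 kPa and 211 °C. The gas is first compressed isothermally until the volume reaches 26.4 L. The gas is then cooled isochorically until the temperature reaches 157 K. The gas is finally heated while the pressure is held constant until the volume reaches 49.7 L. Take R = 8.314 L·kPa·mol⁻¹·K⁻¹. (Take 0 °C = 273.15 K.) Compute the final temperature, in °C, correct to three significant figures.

T₄ ≈ 22.4 °C

Convert: T₁ = 484.1 K.
T constant ⇒ Boyle's law P V = const: T₂ = T₁; P₂ = P₁·(V₁/V₂) = 205.6 kPa.
V constant ⇒ P ∝ T: V₃ = V₂; P₃ = P₂·(T₃/T₂) = 66.68 kPa.
Isobaric, so V/T is constant: P₄ = P₃; T₄ = T₃·(V₄/V₃) = 295.6 K.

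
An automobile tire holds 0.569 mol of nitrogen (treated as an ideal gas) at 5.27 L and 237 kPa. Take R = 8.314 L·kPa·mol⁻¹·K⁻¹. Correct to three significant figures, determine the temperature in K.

T ≈ 264 K

PV = nRT ⇒ T = PV/(nR) = (237 × 5.27) / (0.569 × 8.314)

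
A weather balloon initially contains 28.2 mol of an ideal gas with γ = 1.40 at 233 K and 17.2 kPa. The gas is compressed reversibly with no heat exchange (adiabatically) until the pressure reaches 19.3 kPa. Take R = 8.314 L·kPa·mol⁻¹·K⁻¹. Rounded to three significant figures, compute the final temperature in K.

T₂ ≈ 241 K

From PV = nRT: V₁ = nRT₁/P₁ = 3176 L.
Reversible adiabatic, γ = 1.40: T₂ = T₁·(P₂/P₁)^((γ−1)/γ) = 240.8 K; V₂ = V₁·(P₁/P₂)^(1/γ) = 2925 L.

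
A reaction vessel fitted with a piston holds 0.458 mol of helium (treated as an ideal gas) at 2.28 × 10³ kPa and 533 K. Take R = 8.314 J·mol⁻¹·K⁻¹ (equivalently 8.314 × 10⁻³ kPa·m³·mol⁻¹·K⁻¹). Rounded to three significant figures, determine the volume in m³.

PV = nRT ⇒ V = nRT/P = (0.458 × 8.314 × 10⁻³ × 533) / 2.28e+03

V ≈ 0.000890 m³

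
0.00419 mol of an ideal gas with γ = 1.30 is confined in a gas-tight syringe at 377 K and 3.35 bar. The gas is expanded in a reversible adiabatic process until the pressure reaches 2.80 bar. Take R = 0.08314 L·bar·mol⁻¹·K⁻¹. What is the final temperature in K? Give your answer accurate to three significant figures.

T₂ ≈ 362 K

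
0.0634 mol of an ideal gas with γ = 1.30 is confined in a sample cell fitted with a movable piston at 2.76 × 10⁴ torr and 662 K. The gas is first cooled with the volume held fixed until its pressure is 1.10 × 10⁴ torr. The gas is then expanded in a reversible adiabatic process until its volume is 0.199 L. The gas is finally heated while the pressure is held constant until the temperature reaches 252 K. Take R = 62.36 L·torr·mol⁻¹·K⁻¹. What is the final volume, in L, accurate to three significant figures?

V₄ ≈ 0.237 L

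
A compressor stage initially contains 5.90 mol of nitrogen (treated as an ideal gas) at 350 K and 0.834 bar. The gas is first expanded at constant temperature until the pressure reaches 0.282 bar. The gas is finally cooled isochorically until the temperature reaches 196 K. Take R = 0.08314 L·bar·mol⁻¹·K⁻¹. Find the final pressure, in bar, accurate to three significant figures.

P₃ ≈ 0.158 bar

From PV = nRT: V₁ = nRT₁/P₁ = 205.9 L.
Isothermal, so P V is constant: T₂ = T₁; V₂ = V₁·(P₁/P₂) = 608.8 L.
V constant ⇒ P ∝ T: V₃ = V₂; P₃ = P₂·(T₃/T₂) = 0.1579 bar.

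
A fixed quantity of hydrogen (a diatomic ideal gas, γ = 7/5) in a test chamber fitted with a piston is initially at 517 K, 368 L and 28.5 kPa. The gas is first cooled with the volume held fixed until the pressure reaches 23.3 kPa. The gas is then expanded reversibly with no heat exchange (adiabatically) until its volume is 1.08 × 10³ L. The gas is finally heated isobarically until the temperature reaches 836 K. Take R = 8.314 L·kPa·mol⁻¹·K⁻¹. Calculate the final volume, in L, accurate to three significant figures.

V₄ ≈ 3.29e+03 L

Isochoric, so P/T is constant: V₂ = V₁; T₂ = T₁·(P₂/P₁) = 422.7 K.
Adiabatic (γ = 7/5), T V^(γ−1) and P V^γ constant: T₃ = T₂·(V₂/V₃)^(γ−1) = 274.8 K; P₃ = P₂·(V₂/V₃)^γ = 5.161 kPa.
Isobaric, so V/T is constant: P₄ = P₃; V₄ = V₃·(T₄/T₃) = 3286 L.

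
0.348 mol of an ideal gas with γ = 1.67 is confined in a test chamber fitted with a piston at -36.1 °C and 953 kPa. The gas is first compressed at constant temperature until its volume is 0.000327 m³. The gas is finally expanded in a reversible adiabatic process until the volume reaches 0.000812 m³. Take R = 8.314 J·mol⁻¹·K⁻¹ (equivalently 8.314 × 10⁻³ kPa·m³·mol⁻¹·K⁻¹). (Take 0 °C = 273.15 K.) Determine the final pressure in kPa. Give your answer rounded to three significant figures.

P₃ ≈ 459 kPa

Convert: T₁ = 237.0 K.
From PV = nRT: V₁ = nRT₁/P₁ = 0.0007197 m³.
T constant ⇒ Boyle's law P V = const: T₂ = T₁; P₂ = P₁·(V₁/V₂) = 2097 kPa.
Reversible adiabatic, γ = 1.67: T₃ = T₂·(V₂/V₃)^(γ−1) = 128.9 K; P₃ = P₂·(V₂/V₃)^γ = 459.2 kPa.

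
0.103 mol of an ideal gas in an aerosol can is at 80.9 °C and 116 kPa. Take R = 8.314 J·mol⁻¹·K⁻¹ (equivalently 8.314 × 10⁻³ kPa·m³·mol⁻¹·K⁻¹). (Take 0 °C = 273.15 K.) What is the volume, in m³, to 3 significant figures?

V ≈ 0.00261 m³

Convert: T = 354.05 K.
PV = nRT ⇒ V = nRT/P = (0.103 × 8.314 × 10⁻³ × 354.05) / 116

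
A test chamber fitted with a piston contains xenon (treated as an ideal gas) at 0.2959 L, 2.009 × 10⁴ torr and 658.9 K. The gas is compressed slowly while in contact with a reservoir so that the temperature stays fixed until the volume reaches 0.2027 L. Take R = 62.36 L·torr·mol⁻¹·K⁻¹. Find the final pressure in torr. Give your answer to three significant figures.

P₂ ≈ 2.93e+04 torr

T constant ⇒ Boyle's law P V = const: T₂ = T₁; P₂ = P₁·(V₁/V₂) = 2.933e+04 torr.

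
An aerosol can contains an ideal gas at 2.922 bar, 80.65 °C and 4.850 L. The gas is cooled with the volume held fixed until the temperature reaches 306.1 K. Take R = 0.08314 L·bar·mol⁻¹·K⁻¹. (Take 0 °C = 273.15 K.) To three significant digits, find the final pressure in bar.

P₂ ≈ 2.53 bar

Convert: T₁ = 353.8 K.
Isochoric, so P/T is constant: V₂ = V₁; P₂ = P₁·(T₂/T₁) = 2.528 bar.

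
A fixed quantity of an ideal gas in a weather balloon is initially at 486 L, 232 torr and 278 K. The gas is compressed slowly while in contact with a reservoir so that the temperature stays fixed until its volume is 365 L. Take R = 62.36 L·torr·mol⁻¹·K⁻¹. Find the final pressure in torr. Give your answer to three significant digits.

Isothermal, so P V is constant: T₂ = T₁; P₂ = P₁·(V₁/V₂) = 308.9 torr.

P₂ ≈ 309 torr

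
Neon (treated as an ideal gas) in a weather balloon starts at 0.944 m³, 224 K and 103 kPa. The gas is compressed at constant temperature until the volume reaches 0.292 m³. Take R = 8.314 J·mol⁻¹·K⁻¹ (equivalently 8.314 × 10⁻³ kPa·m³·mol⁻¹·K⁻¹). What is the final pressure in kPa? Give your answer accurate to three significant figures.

P₂ ≈ 333 kPa

Isothermal, so P V is constant: T₂ = T₁; P₂ = P₁·(V₁/V₂) = 333.0 kPa.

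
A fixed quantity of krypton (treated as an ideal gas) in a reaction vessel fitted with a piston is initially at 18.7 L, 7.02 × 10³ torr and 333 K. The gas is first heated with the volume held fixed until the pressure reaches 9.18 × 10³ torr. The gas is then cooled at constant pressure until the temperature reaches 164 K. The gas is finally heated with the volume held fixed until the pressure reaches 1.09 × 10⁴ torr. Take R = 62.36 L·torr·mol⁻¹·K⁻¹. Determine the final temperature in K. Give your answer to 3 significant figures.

T₄ ≈ 195 K

Isochoric, so P/T is constant: V₂ = V₁; T₂ = T₁·(P₂/P₁) = 435.5 K.
P constant ⇒ V ∝ T: P₃ = P₂; V₃ = V₂·(T₃/T₂) = 7.043 L.
Isochoric, so P/T is constant: V₄ = V₃; T₄ = T₃·(P₄/P₃) = 194.7 K.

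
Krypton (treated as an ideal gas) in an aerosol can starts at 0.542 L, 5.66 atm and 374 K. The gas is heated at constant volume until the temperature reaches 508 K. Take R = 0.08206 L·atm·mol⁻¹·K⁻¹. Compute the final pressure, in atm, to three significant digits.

P₂ ≈ 7.69 atm

V constant ⇒ P ∝ T: V₂ = V₁; P₂ = P₁·(T₂/T₁) = 7.688 atm.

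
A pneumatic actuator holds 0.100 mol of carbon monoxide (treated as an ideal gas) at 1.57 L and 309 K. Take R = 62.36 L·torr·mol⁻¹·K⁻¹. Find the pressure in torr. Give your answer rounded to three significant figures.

P ≈ 1.23e+03 torr

PV = nRT ⇒ P = nRT/V = (0.100 × 62.36 × 309) / 1.57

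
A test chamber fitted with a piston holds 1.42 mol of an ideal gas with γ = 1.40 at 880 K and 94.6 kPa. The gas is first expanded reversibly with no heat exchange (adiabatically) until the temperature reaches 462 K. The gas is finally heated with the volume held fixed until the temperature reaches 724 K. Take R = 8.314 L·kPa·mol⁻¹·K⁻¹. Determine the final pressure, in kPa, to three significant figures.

P₃ ≈ 15.5 kPa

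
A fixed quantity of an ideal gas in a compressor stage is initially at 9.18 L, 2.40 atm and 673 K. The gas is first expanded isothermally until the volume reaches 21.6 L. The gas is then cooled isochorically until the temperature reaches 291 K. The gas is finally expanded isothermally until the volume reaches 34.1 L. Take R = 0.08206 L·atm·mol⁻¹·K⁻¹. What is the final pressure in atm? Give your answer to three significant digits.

Isothermal, so P V is constant: T₂ = T₁; P₂ = P₁·(V₁/V₂) = 1.020 atm.
V constant ⇒ P ∝ T: V₃ = V₂; P₃ = P₂·(T₃/T₂) = 0.4410 atm.
T constant ⇒ Boyle's law P V = const: T₄ = T₃; P₄ = P₃·(V₃/V₄) = 0.2794 atm.

P₄ ≈ 0.279 atm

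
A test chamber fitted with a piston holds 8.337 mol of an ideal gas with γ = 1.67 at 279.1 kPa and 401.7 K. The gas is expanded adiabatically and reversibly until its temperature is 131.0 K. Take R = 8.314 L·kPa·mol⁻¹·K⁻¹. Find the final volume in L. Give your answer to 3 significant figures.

V₂ ≈ 531 L

From PV = nRT: V₁ = nRT₁/P₁ = 99.76 L.
Adiabatic (γ = 1.67), T V^(γ−1) and P V^γ constant: P₂ = P₁·(T₂/T₁)^(γ/(γ−1)) = 17.09 kPa; V₂ = V₁·(T₁/T₂)^(1/(γ−1)) = 531.2 L.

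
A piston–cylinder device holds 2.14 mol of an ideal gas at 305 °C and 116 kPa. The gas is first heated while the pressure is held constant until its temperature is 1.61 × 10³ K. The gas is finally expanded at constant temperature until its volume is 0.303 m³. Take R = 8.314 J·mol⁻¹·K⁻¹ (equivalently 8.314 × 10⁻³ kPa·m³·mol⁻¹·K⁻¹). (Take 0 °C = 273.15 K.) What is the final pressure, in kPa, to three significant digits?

Convert: T₁ = 578.1 K.
From PV = nRT: V₁ = nRT₁/P₁ = 0.08868 m³.
P constant ⇒ V ∝ T: P₂ = P₁; V₂ = V₁·(T₂/T₁) = 0.2469 m³.
Isothermal, so P V is constant: T₃ = T₂; P₃ = P₂·(V₂/V₃) = 94.54 kPa.

P₃ ≈ 94.5 kPa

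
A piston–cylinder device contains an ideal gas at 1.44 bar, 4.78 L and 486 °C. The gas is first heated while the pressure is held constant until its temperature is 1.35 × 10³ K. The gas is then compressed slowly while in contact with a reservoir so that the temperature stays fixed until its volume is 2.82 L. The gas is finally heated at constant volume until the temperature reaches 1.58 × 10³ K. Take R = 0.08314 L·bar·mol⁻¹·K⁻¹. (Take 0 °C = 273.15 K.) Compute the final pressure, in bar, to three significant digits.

Convert: T₁ = 759.1 K.
Isobaric, so V/T is constant: P₂ = P₁; V₂ = V₁·(T₂/T₁) = 8.500 L.
Isothermal, so P V is constant: T₃ = T₂; P₃ = P₂·(V₂/V₃) = 4.341 bar.
V constant ⇒ P ∝ T: V₄ = V₃; P₄ = P₃·(T₄/T₃) = 5.080 bar.

P₄ ≈ 5.08 bar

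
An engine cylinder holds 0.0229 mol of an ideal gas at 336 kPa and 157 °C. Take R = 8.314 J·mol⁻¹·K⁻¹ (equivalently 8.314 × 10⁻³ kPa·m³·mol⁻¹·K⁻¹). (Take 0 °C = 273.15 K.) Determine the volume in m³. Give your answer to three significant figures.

Convert: T = 430.15 K.
PV = nRT ⇒ V = nRT/P = (0.0229 × 8.314 × 10⁻³ × 430.15) / 336

V ≈ 0.000244 m³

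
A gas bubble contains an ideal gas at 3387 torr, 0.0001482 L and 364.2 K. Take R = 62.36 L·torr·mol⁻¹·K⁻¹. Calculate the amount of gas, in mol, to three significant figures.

PV = nRT ⇒ n = PV/(RT) = (3387 × 0.0001482) / (62.36 × 364.2)

n ≈ 2.21e-05 mol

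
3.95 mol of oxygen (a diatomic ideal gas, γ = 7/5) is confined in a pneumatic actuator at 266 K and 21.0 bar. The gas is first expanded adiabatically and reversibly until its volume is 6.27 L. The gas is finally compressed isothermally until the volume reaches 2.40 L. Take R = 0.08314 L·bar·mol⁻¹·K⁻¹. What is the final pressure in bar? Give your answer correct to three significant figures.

P₃ ≈ 30.9 bar

From PV = nRT: V₁ = nRT₁/P₁ = 4.160 L.
Reversible adiabatic, γ = 7/5: T₂ = T₁·(V₁/V₂)^(γ−1) = 225.7 K; P₂ = P₁·(V₁/V₂)^γ = 11.82 bar.
T constant ⇒ Boyle's law P V = const: T₃ = T₂; P₃ = P₂·(V₂/V₃) = 30.89 bar.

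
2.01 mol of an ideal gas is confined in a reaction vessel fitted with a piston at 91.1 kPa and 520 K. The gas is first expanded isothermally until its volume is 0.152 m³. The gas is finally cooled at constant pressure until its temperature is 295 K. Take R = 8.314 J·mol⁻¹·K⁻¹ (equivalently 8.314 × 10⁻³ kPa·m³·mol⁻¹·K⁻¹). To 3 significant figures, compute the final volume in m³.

From PV = nRT: V₁ = nRT₁/P₁ = 0.09539 m³.
T constant ⇒ Boyle's law P V = const: T₂ = T₁; P₂ = P₁·(V₁/V₂) = 57.17 kPa.
Isobaric, so V/T is constant: P₃ = P₂; V₃ = V₂·(T₃/T₂) = 0.08623 m³.

V₃ ≈ 0.0862 m³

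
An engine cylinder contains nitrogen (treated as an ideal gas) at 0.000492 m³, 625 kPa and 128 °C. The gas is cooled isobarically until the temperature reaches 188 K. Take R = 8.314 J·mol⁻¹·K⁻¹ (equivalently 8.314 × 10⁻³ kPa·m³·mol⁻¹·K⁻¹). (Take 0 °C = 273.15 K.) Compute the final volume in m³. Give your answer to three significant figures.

Convert: T₁ = 401.1 K.
Isobaric, so V/T is constant: P₂ = P₁; V₂ = V₁·(T₂/T₁) = 0.0002306 m³.

V₂ ≈ 0.000231 m³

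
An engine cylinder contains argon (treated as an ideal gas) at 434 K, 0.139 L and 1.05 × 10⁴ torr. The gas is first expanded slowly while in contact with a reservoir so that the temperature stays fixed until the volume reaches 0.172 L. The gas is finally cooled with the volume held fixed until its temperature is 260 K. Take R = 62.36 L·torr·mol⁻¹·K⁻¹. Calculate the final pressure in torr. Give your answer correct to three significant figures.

P₃ ≈ 5.08e+03 torr

T constant ⇒ Boyle's law P V = const: T₂ = T₁; P₂ = P₁·(V₁/V₂) = 8485 torr.
V constant ⇒ P ∝ T: V₃ = V₂; P₃ = P₂·(T₃/T₂) = 5083 torr.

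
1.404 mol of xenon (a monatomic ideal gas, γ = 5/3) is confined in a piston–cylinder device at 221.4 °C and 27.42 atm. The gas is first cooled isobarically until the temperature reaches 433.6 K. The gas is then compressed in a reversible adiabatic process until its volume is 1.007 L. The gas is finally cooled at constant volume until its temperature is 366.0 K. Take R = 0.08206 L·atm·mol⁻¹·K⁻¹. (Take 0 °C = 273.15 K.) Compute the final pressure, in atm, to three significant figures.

P₄ ≈ 41.9 atm

Convert: T₁ = 494.5 K.
From PV = nRT: V₁ = nRT₁/P₁ = 2.078 L.
P constant ⇒ V ∝ T: P₂ = P₁; V₂ = V₁·(T₂/T₁) = 1.822 L.
Adiabatic (γ = 5/3), T V^(γ−1) and P V^γ constant: T₃ = T₂·(V₂/V₃)^(γ−1) = 643.8 K; P₃ = P₂·(V₂/V₃)^γ = 73.66 atm.
V constant ⇒ P ∝ T: V₄ = V₃; P₄ = P₃·(T₄/T₃) = 41.87 atm.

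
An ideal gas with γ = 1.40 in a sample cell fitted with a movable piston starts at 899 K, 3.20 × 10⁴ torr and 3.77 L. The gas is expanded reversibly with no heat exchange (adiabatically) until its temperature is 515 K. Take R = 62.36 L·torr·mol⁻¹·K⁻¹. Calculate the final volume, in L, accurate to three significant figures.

Adiabatic (γ = 1.40), T V^(γ−1) and P V^γ constant: P₂ = P₁·(T₂/T₁)^(γ/(γ−1)) = 4553 torr; V₂ = V₁·(T₁/T₂)^(1/(γ−1)) = 15.18 L.

V₂ ≈ 15.2 L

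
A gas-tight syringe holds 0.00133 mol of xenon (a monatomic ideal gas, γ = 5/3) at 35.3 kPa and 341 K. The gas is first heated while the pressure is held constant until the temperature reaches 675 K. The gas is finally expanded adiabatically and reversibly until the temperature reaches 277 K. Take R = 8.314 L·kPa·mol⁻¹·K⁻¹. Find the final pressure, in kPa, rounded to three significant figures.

From PV = nRT: V₁ = nRT₁/P₁ = 0.1068 L.
Isobaric, so V/T is constant: P₂ = P₁; V₂ = V₁·(T₂/T₁) = 0.2114 L.
Adiabatic (γ = 5/3), T V^(γ−1) and P V^γ constant: P₃ = P₂·(T₃/T₂)^(γ/(γ−1)) = 3.808 kPa; V₃ = V₂·(T₂/T₃)^(1/(γ−1)) = 0.8043 L.

P₃ ≈ 3.81 kPa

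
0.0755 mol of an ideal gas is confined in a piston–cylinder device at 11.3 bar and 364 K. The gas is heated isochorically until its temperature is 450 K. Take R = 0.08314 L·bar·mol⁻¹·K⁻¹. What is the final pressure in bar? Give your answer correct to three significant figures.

P₂ ≈ 14.0 bar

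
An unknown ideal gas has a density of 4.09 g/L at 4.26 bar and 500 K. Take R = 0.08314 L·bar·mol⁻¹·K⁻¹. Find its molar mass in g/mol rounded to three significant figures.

M ≈ 39.9 g/mol

ρ = PM/(RT) ⇒ M = ρRT/P = (4.09 × 0.08314 × 500.0) / 4.26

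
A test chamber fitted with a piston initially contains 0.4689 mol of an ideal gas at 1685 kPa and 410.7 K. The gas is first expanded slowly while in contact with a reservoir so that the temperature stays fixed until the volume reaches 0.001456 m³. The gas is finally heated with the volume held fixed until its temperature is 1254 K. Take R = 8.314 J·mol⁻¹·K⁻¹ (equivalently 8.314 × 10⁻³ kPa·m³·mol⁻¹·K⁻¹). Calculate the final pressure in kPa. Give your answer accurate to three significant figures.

P₃ ≈ 3.36e+03 kPa

From PV = nRT: V₁ = nRT₁/P₁ = 0.0009502 m³.
T constant ⇒ Boyle's law P V = const: T₂ = T₁; P₂ = P₁·(V₁/V₂) = 1100 kPa.
Isochoric, so P/T is constant: V₃ = V₂; P₃ = P₂·(T₃/T₂) = 3358 kPa.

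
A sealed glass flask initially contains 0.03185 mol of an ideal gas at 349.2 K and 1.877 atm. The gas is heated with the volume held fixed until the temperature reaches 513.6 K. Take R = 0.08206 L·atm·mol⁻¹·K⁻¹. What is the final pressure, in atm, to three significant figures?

P₂ ≈ 2.76 atm

From PV = nRT: V₁ = nRT₁/P₁ = 0.4862 L.
Isochoric, so P/T is constant: V₂ = V₁; P₂ = P₁·(T₂/T₁) = 2.761 atm.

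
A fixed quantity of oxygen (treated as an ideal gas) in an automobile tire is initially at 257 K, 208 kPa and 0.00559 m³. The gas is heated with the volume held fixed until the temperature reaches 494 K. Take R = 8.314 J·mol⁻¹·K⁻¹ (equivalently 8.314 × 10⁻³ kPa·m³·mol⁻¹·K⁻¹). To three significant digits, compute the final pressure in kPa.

Isochoric, so P/T is constant: V₂ = V₁; P₂ = P₁·(T₂/T₁) = 399.8 kPa.

P₂ ≈ 400 kPa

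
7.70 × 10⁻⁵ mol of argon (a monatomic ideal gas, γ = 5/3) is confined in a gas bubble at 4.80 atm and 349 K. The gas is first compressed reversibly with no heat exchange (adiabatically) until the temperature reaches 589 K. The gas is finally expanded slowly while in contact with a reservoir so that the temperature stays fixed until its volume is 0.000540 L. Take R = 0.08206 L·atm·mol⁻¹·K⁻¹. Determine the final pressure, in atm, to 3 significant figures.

From PV = nRT: V₁ = nRT₁/P₁ = 0.0004594 L.
Adiabatic (γ = 5/3), T V^(γ−1) and P V^γ constant: P₂ = P₁·(T₂/T₁)^(γ/(γ−1)) = 17.76 atm; V₂ = V₁·(T₁/T₂)^(1/(γ−1)) = 0.0002095 L.
T constant ⇒ Boyle's law P V = const: T₃ = T₂; P₃ = P₂·(V₂/V₃) = 6.892 atm.

P₃ ≈ 6.89 atm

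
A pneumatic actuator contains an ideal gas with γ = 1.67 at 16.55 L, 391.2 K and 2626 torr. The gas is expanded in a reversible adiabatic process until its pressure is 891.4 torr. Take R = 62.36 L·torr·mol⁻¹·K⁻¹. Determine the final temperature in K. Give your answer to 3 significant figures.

Adiabatic (γ = 1.67), T V^(γ−1) and P V^γ constant: T₂ = T₁·(P₂/P₁)^((γ−1)/γ) = 253.6 K; V₂ = V₁·(P₁/P₂)^(1/γ) = 31.61 L.

T₂ ≈ 254 K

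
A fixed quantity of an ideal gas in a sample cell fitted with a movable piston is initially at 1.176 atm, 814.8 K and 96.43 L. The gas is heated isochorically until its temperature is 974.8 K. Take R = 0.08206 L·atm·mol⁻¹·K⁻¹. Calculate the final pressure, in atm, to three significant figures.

P₂ ≈ 1.41 atm

V constant ⇒ P ∝ T: V₂ = V₁; P₂ = P₁·(T₂/T₁) = 1.407 atm.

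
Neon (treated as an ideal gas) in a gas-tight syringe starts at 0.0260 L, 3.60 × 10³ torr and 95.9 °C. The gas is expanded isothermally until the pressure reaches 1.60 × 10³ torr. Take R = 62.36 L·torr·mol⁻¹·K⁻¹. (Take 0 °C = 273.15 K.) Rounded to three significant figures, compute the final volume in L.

V₂ ≈ 0.0585 L

Convert: T₁ = 369.0 K.
Isothermal, so P V is constant: T₂ = T₁; V₂ = V₁·(P₁/P₂) = 0.05850 L.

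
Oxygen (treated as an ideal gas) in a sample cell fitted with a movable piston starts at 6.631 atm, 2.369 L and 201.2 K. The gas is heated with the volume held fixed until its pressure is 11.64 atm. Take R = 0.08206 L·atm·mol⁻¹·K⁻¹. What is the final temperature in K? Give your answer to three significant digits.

T₂ ≈ 353 K

Isochoric, so P/T is constant: V₂ = V₁; T₂ = T₁·(P₂/P₁) = 353.2 K.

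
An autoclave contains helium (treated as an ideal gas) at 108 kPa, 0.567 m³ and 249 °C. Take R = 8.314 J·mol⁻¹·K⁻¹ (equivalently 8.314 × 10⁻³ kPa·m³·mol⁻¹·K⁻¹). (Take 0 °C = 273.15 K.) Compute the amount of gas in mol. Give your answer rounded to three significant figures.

Convert: T = 522.15 K.
PV = nRT ⇒ n = PV/(RT) = (108 × 0.567) / (8.314 × 10⁻³ × 522.15)

n ≈ 14.1 mol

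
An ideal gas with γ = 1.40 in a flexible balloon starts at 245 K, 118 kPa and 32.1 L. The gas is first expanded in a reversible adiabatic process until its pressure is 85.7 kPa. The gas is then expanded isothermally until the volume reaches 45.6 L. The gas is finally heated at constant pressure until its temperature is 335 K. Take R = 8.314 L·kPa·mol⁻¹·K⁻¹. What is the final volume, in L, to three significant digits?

Adiabatic (γ = 1.40), T V^(γ−1) and P V^γ constant: T₂ = T₁·(P₂/P₁)^((γ−1)/γ) = 223.6 K; V₂ = V₁·(P₁/P₂)^(1/γ) = 40.34 L.
T constant ⇒ Boyle's law P V = const: T₃ = T₂; P₃ = P₂·(V₂/V₃) = 75.81 kPa.
P constant ⇒ V ∝ T: P₄ = P₃; V₄ = V₃·(T₄/T₃) = 68.32 L.

V₄ ≈ 68.3 L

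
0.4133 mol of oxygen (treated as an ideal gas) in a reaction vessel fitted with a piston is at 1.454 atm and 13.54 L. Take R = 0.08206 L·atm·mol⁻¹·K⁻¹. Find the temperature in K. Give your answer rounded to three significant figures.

T ≈ 580 K

PV = nRT ⇒ T = PV/(nR) = (1.454 × 13.54) / (0.4133 × 0.08206)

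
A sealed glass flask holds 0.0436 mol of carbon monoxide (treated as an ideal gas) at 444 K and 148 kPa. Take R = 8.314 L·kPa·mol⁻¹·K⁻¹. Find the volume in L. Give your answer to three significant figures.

PV = nRT ⇒ V = nRT/P = (0.0436 × 8.314 × 444) / 148

V ≈ 1.09 L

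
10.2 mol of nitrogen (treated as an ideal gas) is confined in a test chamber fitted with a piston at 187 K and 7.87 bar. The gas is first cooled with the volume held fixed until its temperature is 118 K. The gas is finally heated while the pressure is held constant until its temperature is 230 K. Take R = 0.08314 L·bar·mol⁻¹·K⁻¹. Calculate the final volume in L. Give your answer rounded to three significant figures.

V₃ ≈ 39.3 L

From PV = nRT: V₁ = nRT₁/P₁ = 20.15 L.
Isochoric, so P/T is constant: V₂ = V₁; P₂ = P₁·(T₂/T₁) = 4.966 bar.
P constant ⇒ V ∝ T: P₃ = P₂; V₃ = V₂·(T₃/T₂) = 39.28 L.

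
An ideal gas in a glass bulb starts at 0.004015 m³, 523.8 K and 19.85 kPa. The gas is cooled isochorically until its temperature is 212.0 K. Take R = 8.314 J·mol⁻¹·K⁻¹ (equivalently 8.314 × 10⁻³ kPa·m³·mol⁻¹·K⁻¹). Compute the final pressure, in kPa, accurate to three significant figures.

P₂ ≈ 8.03 kPa

Isochoric, so P/T is constant: V₂ = V₁; P₂ = P₁·(T₂/T₁) = 8.034 kPa.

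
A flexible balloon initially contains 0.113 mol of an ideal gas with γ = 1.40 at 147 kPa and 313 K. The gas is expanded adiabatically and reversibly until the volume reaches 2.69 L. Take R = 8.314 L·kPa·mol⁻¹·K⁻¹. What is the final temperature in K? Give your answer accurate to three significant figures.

From PV = nRT: V₁ = nRT₁/P₁ = 2.000 L.
Reversible adiabatic, γ = 1.40: T₂ = T₁·(V₁/V₂)^(γ−1) = 278.0 K; P₂ = P₁·(V₁/V₂)^γ = 97.10 kPa.

T₂ ≈ 278 K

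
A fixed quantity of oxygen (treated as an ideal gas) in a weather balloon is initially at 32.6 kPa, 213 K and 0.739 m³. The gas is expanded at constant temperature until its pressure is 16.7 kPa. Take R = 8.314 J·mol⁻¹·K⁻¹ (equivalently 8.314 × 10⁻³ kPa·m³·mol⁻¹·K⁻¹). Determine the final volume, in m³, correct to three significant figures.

V₂ ≈ 1.44 m³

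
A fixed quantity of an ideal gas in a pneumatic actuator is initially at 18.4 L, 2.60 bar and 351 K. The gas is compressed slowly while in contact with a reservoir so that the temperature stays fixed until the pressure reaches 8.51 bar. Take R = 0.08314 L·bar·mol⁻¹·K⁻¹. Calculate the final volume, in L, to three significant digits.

V₂ ≈ 5.62 L

T constant ⇒ Boyle's law P V = const: T₂ = T₁; V₂ = V₁·(P₁/P₂) = 5.622 L.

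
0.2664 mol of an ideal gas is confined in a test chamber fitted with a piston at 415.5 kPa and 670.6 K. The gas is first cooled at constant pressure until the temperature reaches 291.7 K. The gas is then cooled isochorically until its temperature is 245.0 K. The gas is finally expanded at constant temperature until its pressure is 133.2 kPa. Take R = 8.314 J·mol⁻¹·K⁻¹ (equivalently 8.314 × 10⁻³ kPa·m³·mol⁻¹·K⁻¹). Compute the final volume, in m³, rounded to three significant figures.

V₄ ≈ 0.00407 m³

From PV = nRT: V₁ = nRT₁/P₁ = 0.003575 m³.
P constant ⇒ V ∝ T: P₂ = P₁; V₂ = V₁·(T₂/T₁) = 0.001555 m³.
Isochoric, so P/T is constant: V₃ = V₂; P₃ = P₂·(T₃/T₂) = 349.0 kPa.
Isothermal, so P V is constant: T₄ = T₃; V₄ = V₃·(P₃/P₄) = 0.004074 m³.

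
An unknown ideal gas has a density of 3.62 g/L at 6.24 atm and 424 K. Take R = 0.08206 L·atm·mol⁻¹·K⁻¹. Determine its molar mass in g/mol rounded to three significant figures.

M ≈ 20.2 g/mol

ρ = PM/(RT) ⇒ M = ρRT/P = (3.62 × 0.08206 × 424.0) / 6.24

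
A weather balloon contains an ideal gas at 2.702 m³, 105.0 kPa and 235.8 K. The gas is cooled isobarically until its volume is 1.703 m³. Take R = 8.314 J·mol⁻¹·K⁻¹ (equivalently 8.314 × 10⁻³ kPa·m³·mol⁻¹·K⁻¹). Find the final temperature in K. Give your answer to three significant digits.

T₂ ≈ 149 K

P constant ⇒ V ∝ T: P₂ = P₁; T₂ = T₁·(V₂/V₁) = 148.6 K.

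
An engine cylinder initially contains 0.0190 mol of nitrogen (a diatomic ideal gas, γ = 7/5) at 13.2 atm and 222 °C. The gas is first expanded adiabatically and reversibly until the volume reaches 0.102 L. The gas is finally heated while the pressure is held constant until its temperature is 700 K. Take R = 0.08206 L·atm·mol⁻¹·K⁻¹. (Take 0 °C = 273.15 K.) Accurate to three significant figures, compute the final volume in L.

Convert: T₁ = 495.1 K.
From PV = nRT: V₁ = nRT₁/P₁ = 0.05849 L.
Reversible adiabatic, γ = 7/5: T₂ = T₁·(V₁/V₂)^(γ−1) = 396.4 K; P₂ = P₁·(V₁/V₂)^γ = 6.059 atm.
Isobaric, so V/T is constant: P₃ = P₂; V₃ = V₂·(T₃/T₂) = 0.1801 L.

V₃ ≈ 0.180 L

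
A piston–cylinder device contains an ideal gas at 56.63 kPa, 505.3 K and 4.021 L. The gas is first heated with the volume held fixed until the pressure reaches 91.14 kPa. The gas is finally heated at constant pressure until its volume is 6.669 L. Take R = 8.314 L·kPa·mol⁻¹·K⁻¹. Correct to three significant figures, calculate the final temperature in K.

V constant ⇒ P ∝ T: V₂ = V₁; T₂ = T₁·(P₂/P₁) = 813.2 K.
P constant ⇒ V ∝ T: P₃ = P₂; T₃ = T₂·(V₃/V₂) = 1349 K.

T₃ ≈ 1.35e+03 K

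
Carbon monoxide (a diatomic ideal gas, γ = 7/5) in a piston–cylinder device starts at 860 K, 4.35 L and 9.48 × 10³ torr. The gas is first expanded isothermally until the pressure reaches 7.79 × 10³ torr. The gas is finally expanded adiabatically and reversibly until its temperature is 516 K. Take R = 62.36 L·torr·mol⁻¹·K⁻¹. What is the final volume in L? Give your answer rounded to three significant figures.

T constant ⇒ Boyle's law P V = const: T₂ = T₁; V₂ = V₁·(P₁/P₂) = 5.294 L.
Reversible adiabatic, γ = 7/5: P₃ = P₂·(T₃/T₂)^(γ/(γ−1)) = 1303 torr; V₃ = V₂·(T₂/T₃)^(1/(γ−1)) = 18.98 L.

V₃ ≈ 19.0 L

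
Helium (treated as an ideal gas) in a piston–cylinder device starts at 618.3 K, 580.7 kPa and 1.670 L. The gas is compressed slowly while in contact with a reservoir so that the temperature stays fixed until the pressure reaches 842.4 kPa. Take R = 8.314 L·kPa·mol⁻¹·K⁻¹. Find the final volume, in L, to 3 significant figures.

V₂ ≈ 1.15 L

Isothermal, so P V is constant: T₂ = T₁; V₂ = V₁·(P₁/P₂) = 1.151 L.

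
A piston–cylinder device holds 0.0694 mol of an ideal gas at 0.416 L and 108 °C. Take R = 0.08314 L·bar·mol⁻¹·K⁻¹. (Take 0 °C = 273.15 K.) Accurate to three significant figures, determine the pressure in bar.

Convert: T = 381.15 K.
PV = nRT ⇒ P = nRT/V = (0.0694 × 0.08314 × 381.15) / 0.416

P ≈ 5.29 bar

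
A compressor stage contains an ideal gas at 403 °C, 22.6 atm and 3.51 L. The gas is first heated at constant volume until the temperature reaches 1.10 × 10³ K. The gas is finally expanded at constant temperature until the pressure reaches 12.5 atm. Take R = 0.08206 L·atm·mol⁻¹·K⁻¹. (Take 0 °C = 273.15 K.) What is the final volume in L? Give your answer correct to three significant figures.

Convert: T₁ = 676.1 K.
V constant ⇒ P ∝ T: V₂ = V₁; P₂ = P₁·(T₂/T₁) = 36.77 atm.
Isothermal, so P V is constant: T₃ = T₂; V₃ = V₂·(P₂/P₃) = 10.32 L.

V₃ ≈ 10.3 L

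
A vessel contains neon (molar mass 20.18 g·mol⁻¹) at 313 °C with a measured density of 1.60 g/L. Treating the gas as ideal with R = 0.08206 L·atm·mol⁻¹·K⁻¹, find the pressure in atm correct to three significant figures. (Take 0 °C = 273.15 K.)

P ≈ 3.81 atm

ρ = PM/(RT) ⇒ P = ρRT/M = (1.60 × 0.08206 × 586.1) / 20.18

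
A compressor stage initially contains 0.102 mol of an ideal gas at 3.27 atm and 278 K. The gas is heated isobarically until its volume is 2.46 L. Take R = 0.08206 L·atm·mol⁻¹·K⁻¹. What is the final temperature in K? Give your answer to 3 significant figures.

T₂ ≈ 961 K

From PV = nRT: V₁ = nRT₁/P₁ = 0.7116 L.
Isobaric, so V/T is constant: P₂ = P₁; T₂ = T₁·(V₂/V₁) = 961.1 K.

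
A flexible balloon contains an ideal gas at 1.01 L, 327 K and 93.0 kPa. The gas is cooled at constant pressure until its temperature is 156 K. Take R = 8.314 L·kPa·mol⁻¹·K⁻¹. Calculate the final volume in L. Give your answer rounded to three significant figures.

Isobaric, so V/T is constant: P₂ = P₁; V₂ = V₁·(T₂/T₁) = 0.4818 L.

V₂ ≈ 0.482 L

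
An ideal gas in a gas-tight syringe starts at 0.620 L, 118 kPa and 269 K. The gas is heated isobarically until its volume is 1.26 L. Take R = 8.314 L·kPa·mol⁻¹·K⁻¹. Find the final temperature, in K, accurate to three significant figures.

Isobaric, so V/T is constant: P₂ = P₁; T₂ = T₁·(V₂/V₁) = 546.7 K.

T₂ ≈ 547 K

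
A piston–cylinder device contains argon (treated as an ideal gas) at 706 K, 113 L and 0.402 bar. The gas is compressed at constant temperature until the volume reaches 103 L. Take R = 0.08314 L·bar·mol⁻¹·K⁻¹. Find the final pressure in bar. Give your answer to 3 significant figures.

P₂ ≈ 0.441 bar

Isothermal, so P V is constant: T₂ = T₁; P₂ = P₁·(V₁/V₂) = 0.4410 bar.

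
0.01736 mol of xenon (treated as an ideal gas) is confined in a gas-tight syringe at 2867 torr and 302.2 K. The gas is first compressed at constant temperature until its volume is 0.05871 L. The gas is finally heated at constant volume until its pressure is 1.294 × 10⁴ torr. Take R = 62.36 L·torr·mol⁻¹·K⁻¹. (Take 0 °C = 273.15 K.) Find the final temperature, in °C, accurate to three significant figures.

T₃ ≈ 429 °C

From PV = nRT: V₁ = nRT₁/P₁ = 0.1141 L.
T constant ⇒ Boyle's law P V = const: T₂ = T₁; P₂ = P₁·(V₁/V₂) = 5572 torr.
Isochoric, so P/T is constant: V₃ = V₂; T₃ = T₂·(P₃/P₂) = 701.8 K.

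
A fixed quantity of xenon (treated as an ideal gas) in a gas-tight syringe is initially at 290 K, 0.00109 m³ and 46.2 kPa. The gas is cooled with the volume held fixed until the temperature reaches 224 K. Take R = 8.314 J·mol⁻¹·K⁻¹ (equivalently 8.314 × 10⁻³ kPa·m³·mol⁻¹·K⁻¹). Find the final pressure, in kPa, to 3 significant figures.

P₂ ≈ 35.7 kPa

V constant ⇒ P ∝ T: V₂ = V₁; P₂ = P₁·(T₂/T₁) = 35.69 kPa.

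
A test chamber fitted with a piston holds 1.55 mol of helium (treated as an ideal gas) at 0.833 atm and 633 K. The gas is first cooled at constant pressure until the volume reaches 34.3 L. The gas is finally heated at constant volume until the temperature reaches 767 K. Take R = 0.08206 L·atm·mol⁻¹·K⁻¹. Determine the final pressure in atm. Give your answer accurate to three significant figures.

P₃ ≈ 2.84 atm

From PV = nRT: V₁ = nRT₁/P₁ = 96.65 L.
P constant ⇒ V ∝ T: P₂ = P₁; T₂ = T₁·(V₂/V₁) = 224.6 K.
Isochoric, so P/T is constant: V₃ = V₂; P₃ = P₂·(T₃/T₂) = 2.844 atm.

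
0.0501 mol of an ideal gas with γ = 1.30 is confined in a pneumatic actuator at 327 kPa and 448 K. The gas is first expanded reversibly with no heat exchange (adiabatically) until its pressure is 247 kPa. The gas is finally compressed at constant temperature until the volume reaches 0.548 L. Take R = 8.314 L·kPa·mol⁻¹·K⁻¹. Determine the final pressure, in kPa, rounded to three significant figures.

P₃ ≈ 319 kPa

From PV = nRT: V₁ = nRT₁/P₁ = 0.5707 L.
Reversible adiabatic, γ = 1.30: T₂ = T₁·(P₂/P₁)^((γ−1)/γ) = 419.9 K; V₂ = V₁·(P₁/P₂)^(1/γ) = 0.7081 L.
T constant ⇒ Boyle's law P V = const: T₃ = T₂; P₃ = P₂·(V₂/V₃) = 319.2 kPa.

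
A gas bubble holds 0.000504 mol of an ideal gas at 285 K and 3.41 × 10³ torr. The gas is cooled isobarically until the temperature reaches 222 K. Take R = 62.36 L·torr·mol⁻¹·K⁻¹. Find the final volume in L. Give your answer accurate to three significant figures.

From PV = nRT: V₁ = nRT₁/P₁ = 0.002627 L.
Isobaric, so V/T is constant: P₂ = P₁; V₂ = V₁·(T₂/T₁) = 0.002046 L.

V₂ ≈ 0.00205 L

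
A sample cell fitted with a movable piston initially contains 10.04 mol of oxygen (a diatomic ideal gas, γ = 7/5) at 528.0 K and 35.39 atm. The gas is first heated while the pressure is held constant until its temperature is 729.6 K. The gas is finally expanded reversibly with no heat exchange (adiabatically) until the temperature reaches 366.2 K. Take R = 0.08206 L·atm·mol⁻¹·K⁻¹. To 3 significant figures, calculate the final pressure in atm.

From PV = nRT: V₁ = nRT₁/P₁ = 12.29 L.
P constant ⇒ V ∝ T: P₂ = P₁; V₂ = V₁·(T₂/T₁) = 16.99 L.
Reversible adiabatic, γ = 7/5: P₃ = P₂·(T₃/T₂)^(γ/(γ−1)) = 3.170 atm; V₃ = V₂·(T₂/T₃)^(1/(γ−1)) = 95.17 L.

P₃ ≈ 3.17 atm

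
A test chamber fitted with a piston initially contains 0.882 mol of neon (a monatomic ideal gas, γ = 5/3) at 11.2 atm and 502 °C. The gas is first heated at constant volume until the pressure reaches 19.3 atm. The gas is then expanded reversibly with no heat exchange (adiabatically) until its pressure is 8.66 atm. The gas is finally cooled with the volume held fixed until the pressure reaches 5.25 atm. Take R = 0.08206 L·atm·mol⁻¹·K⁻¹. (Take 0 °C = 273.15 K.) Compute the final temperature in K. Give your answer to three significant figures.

Convert: T₁ = 775.1 K.
From PV = nRT: V₁ = nRT₁/P₁ = 5.009 L.
V constant ⇒ P ∝ T: V₂ = V₁; T₂ = T₁·(P₂/P₁) = 1336 K.
Adiabatic (γ = 5/3), T V^(γ−1) and P V^γ constant: T₃ = T₂·(P₃/P₂)^((γ−1)/γ) = 969.4 K; V₃ = V₂·(P₂/P₃)^(1/γ) = 8.102 L.
V constant ⇒ P ∝ T: V₄ = V₃; T₄ = T₃·(P₄/P₃) = 587.7 K.

T₄ ≈ 588 K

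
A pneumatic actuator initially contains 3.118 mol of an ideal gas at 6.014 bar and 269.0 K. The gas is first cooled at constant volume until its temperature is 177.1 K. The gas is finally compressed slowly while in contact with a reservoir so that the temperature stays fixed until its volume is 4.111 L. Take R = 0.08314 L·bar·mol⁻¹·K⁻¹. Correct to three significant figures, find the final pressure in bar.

P₃ ≈ 11.2 bar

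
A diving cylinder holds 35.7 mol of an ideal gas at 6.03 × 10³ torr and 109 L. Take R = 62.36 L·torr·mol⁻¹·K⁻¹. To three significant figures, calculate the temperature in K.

T ≈ 295 K

PV = nRT ⇒ T = PV/(nR) = (6.03e+03 × 109) / (35.7 × 62.36)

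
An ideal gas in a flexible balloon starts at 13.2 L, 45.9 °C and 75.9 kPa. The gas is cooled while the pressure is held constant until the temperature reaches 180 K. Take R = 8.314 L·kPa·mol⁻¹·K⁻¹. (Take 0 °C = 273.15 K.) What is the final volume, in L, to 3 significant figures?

V₂ ≈ 7.45 L

Convert: T₁ = 319.0 K.
Isobaric, so V/T is constant: P₂ = P₁; V₂ = V₁·(T₂/T₁) = 7.447 L.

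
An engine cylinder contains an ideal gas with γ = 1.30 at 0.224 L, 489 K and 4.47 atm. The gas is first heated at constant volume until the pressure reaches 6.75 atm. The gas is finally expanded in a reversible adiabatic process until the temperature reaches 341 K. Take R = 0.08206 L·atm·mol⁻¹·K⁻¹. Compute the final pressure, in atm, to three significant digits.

V constant ⇒ P ∝ T: V₂ = V₁; T₂ = T₁·(P₂/P₁) = 738.4 K.
Adiabatic (γ = 1.30), T V^(γ−1) and P V^γ constant: P₃ = P₂·(T₃/T₂)^(γ/(γ−1)) = 0.2373 atm; V₃ = V₂·(T₂/T₃)^(1/(γ−1)) = 2.943 L.

P₃ ≈ 0.237 atm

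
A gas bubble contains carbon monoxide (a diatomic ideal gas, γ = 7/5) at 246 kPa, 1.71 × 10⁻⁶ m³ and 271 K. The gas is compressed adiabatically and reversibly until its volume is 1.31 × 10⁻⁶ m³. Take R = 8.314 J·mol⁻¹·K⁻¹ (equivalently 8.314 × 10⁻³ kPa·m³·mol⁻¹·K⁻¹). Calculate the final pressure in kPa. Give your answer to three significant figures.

P₂ ≈ 357 kPa

Reversible adiabatic, γ = 7/5: T₂ = T₁·(V₁/V₂)^(γ−1) = 301.5 K; P₂ = P₁·(V₁/V₂)^γ = 357.2 kPa.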